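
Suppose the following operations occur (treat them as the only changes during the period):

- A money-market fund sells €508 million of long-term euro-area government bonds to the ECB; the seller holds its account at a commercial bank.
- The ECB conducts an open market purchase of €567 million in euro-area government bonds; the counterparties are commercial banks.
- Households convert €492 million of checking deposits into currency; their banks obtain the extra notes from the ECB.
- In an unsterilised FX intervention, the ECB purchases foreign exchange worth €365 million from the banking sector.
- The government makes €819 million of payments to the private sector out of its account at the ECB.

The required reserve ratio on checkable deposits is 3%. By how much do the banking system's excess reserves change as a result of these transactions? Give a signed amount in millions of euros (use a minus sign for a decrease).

Asset purchase (from non-banks) €508 million: reserves +€508M, deposits +€508M.
OMO purchase (from banks) €567 million: reserves +€567M, deposits 0.
Currency withdrawal €492 million: reserves −€492M, deposits −€492M.
FX purchase €365 million: reserves +€365M, deposits 0.
Government spending €819 million: reserves +€819M, deposits +€819M.
Totals: Δreserves = +€1767M, Δdeposits = +€835M.
Δrequired reserves = 3% × +€835M = +€25.05M.
Δexcess reserves = Δreserves − Δrequired = +€1767M − (+€25.05M) = +€1741.95 million.

+€1741.95 million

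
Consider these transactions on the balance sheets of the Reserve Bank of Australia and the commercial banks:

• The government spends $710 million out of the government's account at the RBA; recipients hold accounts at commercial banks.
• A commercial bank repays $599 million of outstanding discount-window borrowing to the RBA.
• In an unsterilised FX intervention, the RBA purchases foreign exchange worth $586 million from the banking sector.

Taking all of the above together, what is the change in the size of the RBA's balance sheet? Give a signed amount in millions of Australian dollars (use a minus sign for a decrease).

-$13 million

Government spending $710 million: only the composition of liabilities changes → 0.
Discount-window repayment $599 million: an RBA asset is shed → −$599M.
FX purchase $586 million: an RBA asset is acquired → +$586M.
Net: 0 − 599 + 586 = -$13 million.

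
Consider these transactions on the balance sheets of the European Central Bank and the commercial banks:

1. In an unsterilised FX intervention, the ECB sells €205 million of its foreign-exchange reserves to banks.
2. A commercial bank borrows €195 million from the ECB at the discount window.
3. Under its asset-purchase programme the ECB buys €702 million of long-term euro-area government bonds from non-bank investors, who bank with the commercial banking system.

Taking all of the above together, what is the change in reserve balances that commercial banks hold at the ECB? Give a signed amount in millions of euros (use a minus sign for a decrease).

ECB balance sheet:
  Assets:      Securities +€702M, Loans to banks +€195M, Foreign assets −€205M
  Liabilities: Bank reserves +€692M
Commercial banking system:
  Assets:      Reserves at CB +€692M, Foreign assets +€205M
  Liabilities: Checkable deposits +€702M, Borrowings from CB +€195M
So the change in reserve balances that commercial banks hold at the ECB is +€692 million.

+€692 million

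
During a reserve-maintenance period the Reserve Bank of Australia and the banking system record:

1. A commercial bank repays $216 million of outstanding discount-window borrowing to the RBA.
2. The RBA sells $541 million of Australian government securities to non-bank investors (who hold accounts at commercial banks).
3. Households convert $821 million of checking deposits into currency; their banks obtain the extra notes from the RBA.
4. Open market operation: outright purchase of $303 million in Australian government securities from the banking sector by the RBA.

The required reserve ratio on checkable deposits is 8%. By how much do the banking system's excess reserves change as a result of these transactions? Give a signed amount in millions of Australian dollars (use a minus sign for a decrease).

Discount-window repayment $216 million: reserves −$216M, deposits 0.
Asset sale (to non-banks) $541 million: reserves −$541M, deposits −$541M.
Currency withdrawal $821 million: reserves −$821M, deposits −$821M.
OMO purchase (from banks) $303 million: reserves +$303M, deposits 0.
Totals: Δreserves = −$1275M, Δdeposits = −$1362M.
Δrequired reserves = 8% × −$1362M = −$108.96M.
Δexcess reserves = Δreserves − Δrequired = −$1275M − (−$108.96M) = -$1166.04 million.

-$1166.04 million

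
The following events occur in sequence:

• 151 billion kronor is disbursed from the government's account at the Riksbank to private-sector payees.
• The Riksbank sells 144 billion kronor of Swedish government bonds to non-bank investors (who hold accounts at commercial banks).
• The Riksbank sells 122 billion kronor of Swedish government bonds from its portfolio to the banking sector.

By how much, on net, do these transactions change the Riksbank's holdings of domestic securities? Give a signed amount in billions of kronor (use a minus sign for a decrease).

Government spending 151 billion kronor: the Riksbank's securities portfolio is untouched → 0.
Asset sale (to non-banks) 144 billion kronor: securities removed from the Riksbank's portfolio → −144B.
OMO sale (to banks) 122 billion kronor: securities removed from the Riksbank's portfolio → −122B.
Net: 0 − 144 − 122 = -266 billion.

-266 billion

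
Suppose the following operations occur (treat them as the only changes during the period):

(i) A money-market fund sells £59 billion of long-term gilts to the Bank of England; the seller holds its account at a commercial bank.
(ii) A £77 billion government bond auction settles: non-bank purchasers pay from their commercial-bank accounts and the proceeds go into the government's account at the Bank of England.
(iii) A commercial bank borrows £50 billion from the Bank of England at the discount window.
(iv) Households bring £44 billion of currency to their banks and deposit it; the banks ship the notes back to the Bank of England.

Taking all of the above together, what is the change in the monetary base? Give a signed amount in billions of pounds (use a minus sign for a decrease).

Bank of England balance sheet:
  Assets:      Securities +£59B, Loans to banks +£50B
  Liabilities: Bank reserves +£76B, Currency in circulation −£44B, Government deposits +£77B
Monetary base = currency + reserves: −£44B + (+£76B) = +£32 billion.

+£32 billion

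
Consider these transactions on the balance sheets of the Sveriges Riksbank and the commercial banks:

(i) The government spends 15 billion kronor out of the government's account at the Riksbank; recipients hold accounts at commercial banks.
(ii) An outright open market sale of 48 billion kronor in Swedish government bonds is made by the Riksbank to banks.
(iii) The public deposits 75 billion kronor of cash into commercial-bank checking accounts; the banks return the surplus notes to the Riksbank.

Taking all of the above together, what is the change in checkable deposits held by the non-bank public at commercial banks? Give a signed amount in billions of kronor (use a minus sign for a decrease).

Riksbank balance sheet:
  Assets:      Securities −48B
  Liabilities: Bank reserves +42B, Currency in circulation −75B, Government deposits −15B
Commercial banking system:
  Assets:      Reserves at CB +42B, Securities +48B
  Liabilities: Checkable deposits +90B
So the change in checkable deposits held by the non-bank public at commercial banks is +90 billion.

+90 billion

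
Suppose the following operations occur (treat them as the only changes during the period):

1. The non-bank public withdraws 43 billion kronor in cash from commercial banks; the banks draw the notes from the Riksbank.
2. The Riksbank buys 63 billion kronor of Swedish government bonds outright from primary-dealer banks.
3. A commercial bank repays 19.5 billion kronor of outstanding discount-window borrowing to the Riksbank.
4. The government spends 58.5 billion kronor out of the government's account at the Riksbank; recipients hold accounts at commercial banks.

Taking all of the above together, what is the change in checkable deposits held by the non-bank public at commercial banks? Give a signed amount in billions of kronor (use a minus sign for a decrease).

+15.5 billion

Riksbank balance sheet:
  Assets:      Securities +63B, Loans to banks −19.5B
  Liabilities: Bank reserves +59B, Currency in circulation +43B, Government deposits −58.5B
Commercial banking system:
  Assets:      Reserves at CB +59B, Securities −63B
  Liabilities: Checkable deposits +15.5B, Borrowings from CB −19.5B
So the change in checkable deposits held by the non-bank public at commercial banks is +15.5 billion.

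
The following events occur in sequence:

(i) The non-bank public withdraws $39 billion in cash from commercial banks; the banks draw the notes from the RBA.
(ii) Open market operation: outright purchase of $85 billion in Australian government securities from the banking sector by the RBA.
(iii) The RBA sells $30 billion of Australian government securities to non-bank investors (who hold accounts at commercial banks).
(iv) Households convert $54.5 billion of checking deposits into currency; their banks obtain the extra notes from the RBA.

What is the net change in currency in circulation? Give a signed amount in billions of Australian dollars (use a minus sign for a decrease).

+$93.5 billion

RBA balance sheet:
  Assets:      Securities +$55B
  Liabilities: Bank reserves −$38.5B, Currency in circulation +$93.5B
So the change in currency in circulation is +$93.5 billion.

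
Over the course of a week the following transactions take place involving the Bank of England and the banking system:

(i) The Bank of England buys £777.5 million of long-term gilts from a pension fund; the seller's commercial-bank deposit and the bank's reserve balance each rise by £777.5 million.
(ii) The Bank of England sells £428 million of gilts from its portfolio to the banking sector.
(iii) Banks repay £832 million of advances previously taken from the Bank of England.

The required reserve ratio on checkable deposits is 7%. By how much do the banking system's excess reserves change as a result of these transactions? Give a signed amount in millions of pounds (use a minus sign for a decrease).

-£536.925 million

Asset purchase (from non-banks) £777.5 million: reserves +£777.5M, deposits +£777.5M.
OMO sale (to banks) £428 million: reserves −£428M, deposits 0.
Discount-window repayment £832 million: reserves −£832M, deposits 0.
Totals: Δreserves = −£482.5M, Δdeposits = +£777.5M.
Δrequired reserves = 7% × +£777.5M = +£54.425M.
Δexcess reserves = Δreserves − Δrequired = −£482.5M − (+£54.425M) = -£536.925 million.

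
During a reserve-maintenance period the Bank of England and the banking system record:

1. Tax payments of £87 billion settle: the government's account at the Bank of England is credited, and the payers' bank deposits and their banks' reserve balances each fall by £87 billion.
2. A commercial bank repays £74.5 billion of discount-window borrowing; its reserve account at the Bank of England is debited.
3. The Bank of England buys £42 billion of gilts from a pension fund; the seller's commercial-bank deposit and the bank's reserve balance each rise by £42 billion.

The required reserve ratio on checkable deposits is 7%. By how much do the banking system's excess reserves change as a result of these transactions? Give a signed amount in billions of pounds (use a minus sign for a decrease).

Government account inflow £87 billion: reserves −£87B, deposits −£87B.
Discount-window repayment £74.5 billion: reserves −£74.5B, deposits 0.
Asset purchase (from non-banks) £42 billion: reserves +£42B, deposits +£42B.
Totals: Δreserves = −£119.5B, Δdeposits = −£45B.
Δrequired reserves = 7% × −£45B = −£3.15B.
Δexcess reserves = Δreserves − Δrequired = −£119.5B − (−£3.15B) = -£116.35 billion.

-£116.35 billion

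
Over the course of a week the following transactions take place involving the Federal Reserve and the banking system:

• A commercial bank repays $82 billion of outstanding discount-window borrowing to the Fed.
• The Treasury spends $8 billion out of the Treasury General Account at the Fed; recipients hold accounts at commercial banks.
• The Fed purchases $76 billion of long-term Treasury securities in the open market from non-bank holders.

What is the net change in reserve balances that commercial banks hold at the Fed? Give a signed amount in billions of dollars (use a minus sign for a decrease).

+$2 billion

Discount-window repayment $82 billion: repayment is debited from reserves → −$82B.
Government spending $8 billion: government payments flow into bank reserve accounts → +$8B.
Asset purchase (from non-banks) $76 billion: the Fed pays by crediting reserve accounts → +$76B.
Net: −82 + 8 + 76 = +$2 billion.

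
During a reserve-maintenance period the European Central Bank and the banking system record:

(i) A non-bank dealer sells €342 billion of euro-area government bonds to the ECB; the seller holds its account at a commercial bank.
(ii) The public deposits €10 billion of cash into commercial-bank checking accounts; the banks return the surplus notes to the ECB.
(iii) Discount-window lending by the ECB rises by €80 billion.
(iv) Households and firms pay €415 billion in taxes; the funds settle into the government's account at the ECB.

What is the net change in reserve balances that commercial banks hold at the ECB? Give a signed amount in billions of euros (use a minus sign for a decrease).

Asset purchase (from non-banks) €342 billion: the ECB pays by crediting reserve accounts → +€342B.
Currency deposit €10 billion: returned notes are swapped for reserve credit → +€10B.
Discount-window loan €80 billion: the loan is credited to the bank's reserve account → +€80B.
Government account inflow €415 billion: funds move from bank reserves into the government account → −€415B.
Net: 342 + 10 + 80 − 415 = +€17 billion.

+€17 billion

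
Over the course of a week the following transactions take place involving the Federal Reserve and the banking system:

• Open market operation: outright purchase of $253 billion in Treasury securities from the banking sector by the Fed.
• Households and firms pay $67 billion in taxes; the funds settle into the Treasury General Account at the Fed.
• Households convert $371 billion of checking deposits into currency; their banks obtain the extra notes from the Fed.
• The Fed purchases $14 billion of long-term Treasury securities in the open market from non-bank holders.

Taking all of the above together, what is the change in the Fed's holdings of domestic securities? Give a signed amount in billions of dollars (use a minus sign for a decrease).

OMO purchase (from banks) $253 billion: securities added to the Fed's portfolio → +$253B.
Government account inflow $67 billion: the Fed's securities portfolio is untouched → 0.
Currency withdrawal $371 billion: the Fed's securities portfolio is untouched → 0.
Asset purchase (from non-banks) $14 billion: securities added to the Fed's portfolio → +$14B.
Net: 253 + 0 + 0 + 14 = +$267 billion.

+$267 billion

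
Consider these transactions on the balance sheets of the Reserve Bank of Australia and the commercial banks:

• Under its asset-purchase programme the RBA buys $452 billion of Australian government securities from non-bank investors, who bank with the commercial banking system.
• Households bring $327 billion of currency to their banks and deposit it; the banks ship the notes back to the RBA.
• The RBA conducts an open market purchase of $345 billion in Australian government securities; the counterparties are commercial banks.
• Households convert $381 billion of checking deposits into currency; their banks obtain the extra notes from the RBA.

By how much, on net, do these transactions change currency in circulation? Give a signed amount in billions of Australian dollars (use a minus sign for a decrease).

RBA balance sheet:
  Assets:      Securities +$797B
  Liabilities: Bank reserves +$743B, Currency in circulation +$54B
Commercial banking system:
  Assets:      Reserves at CB +$743B, Securities −$345B
  Liabilities: Checkable deposits +$398B
So the change in currency in circulation is +$54 billion.

+$54 billion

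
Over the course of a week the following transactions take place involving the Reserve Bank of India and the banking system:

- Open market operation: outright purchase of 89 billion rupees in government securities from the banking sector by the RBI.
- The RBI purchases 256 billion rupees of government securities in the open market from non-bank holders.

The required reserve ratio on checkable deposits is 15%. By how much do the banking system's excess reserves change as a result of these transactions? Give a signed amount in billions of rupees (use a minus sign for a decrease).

OMO purchase (from banks) 89 billion rupees: reserves +89B, deposits 0.
Asset purchase (from non-banks) 256 billion rupees: reserves +256B, deposits +256B.
Totals: Δreserves = +345B, Δdeposits = +256B.
Δrequired reserves = 15% × +256B = +38.4B.
Δexcess reserves = Δreserves − Δrequired = +345B − (+38.4B) = +306.6 billion.

+306.6 billion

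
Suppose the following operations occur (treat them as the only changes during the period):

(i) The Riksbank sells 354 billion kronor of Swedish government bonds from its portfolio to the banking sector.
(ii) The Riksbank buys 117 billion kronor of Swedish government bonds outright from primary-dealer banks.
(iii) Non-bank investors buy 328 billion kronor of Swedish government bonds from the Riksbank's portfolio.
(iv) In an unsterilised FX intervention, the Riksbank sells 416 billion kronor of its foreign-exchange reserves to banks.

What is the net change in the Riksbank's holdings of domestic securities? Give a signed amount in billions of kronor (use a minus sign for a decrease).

-565 billion

OMO sale (to banks) 354 billion kronor: securities removed from the Riksbank's portfolio → −354B.
OMO purchase (from banks) 117 billion kronor: securities added to the Riksbank's portfolio → +117B.
Asset sale (to non-banks) 328 billion kronor: securities removed from the Riksbank's portfolio → −328B.
FX sale 416 billion kronor: the Riksbank's securities portfolio is untouched → 0.
Net: −354 + 117 − 328 + 0 = -565 billion.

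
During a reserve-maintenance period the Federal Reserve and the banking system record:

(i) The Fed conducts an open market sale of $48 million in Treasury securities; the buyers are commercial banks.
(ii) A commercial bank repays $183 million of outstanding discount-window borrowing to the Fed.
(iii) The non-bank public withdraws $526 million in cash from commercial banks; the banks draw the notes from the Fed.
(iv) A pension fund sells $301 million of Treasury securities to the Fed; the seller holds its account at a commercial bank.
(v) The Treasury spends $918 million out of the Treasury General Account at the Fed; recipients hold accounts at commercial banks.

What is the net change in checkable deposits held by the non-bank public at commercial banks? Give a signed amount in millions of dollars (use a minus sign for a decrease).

OMO sale (to banks) $48 million: the counterparty is a bank, so public deposits are unchanged → 0.
Discount-window repayment $183 million: the counterparty is a bank, so public deposits are unchanged → 0.
Currency withdrawal $526 million: non-bank counterparties' bank balances fall → −$526M.
Asset purchase (from non-banks) $301 million: non-bank counterparties' bank balances rise → +$301M.
Government spending $918 million: non-bank counterparties' bank balances rise → +$918M.
Net: 0 + 0 − 526 + 301 + 918 = +$693 million.

+$693 million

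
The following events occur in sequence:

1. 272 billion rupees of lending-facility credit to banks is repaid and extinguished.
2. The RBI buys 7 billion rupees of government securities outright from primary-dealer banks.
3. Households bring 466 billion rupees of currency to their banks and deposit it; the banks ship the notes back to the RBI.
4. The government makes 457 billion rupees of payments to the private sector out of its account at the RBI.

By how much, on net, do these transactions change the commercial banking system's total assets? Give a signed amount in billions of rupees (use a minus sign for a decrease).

Discount-window repayment 272 billion rupees: bank balance sheets shrink → −272B.
OMO purchase (from banks) 7 billion rupees: just an asset swap on bank balance sheets → 0.
Currency deposit 466 billion rupees: bank balance sheets expand → +466B.
Government spending 457 billion rupees: bank balance sheets expand → +457B.
Net: −272 + 0 + 466 + 457 = +651 billion.

+651 billion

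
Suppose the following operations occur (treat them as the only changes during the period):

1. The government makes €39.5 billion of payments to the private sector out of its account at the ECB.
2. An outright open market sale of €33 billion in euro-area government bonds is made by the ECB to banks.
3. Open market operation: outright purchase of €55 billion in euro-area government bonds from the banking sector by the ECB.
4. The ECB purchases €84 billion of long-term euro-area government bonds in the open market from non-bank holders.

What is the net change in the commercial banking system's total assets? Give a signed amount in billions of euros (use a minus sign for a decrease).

Government spending €39.5 billion: bank balance sheets expand → +€39.5B.
OMO sale (to banks) €33 billion: just an asset swap on bank balance sheets → 0.
OMO purchase (from banks) €55 billion: just an asset swap on bank balance sheets → 0.
Asset purchase (from non-banks) €84 billion: bank balance sheets expand → +€84B.
Net: 39.5 + 0 + 0 + 84 = +€123.5 billion.

+€123.5 billion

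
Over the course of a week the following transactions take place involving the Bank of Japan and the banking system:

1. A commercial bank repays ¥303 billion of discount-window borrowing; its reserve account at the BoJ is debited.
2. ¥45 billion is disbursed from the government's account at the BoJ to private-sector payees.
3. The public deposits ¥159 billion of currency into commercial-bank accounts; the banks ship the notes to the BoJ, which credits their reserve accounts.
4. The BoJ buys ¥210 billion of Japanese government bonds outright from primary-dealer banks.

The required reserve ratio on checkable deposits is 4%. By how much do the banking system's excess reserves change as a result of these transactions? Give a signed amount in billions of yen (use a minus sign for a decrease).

+¥102.84 billion

Discount-window repayment ¥303 billion: reserves −¥303B, deposits 0.
Government spending ¥45 billion: reserves +¥45B, deposits +¥45B.
Currency deposit ¥159 billion: reserves +¥159B, deposits +¥159B.
OMO purchase (from banks) ¥210 billion: reserves +¥210B, deposits 0.
Totals: Δreserves = +¥111B, Δdeposits = +¥204B.
Δrequired reserves = 4% × +¥204B = +¥8.16B.
Δexcess reserves = Δreserves − Δrequired = +¥111B − (+¥8.16B) = +¥102.84 billion.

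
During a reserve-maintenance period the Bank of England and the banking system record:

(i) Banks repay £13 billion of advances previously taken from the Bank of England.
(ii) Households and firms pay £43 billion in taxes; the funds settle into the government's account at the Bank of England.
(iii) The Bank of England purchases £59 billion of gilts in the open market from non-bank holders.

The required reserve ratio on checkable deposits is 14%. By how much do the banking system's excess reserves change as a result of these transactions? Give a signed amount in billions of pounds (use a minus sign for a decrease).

Discount-window repayment £13 billion: reserves −£13B, deposits 0.
Government account inflow £43 billion: reserves −£43B, deposits −£43B.
Asset purchase (from non-banks) £59 billion: reserves +£59B, deposits +£59B.
Totals: Δreserves = +£3B, Δdeposits = +£16B.
Δrequired reserves = 14% × +£16B = +£2.24B.
Δexcess reserves = Δreserves − Δrequired = +£3B − (+£2.24B) = +£0.76 billion.

+£0.76 billion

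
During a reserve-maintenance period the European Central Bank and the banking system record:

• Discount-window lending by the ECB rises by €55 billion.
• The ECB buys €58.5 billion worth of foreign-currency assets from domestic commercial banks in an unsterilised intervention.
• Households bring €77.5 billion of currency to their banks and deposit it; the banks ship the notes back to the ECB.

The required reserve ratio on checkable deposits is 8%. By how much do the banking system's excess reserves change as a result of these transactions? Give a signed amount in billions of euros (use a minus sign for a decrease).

+€184.8 billion

Discount-window loan €55 billion: reserves +€55B, deposits 0.
FX purchase €58.5 billion: reserves +€58.5B, deposits 0.
Currency deposit €77.5 billion: reserves +€77.5B, deposits +€77.5B.
Totals: Δreserves = +€191B, Δdeposits = +€77.5B.
Δrequired reserves = 8% × +€77.5B = +€6.2B.
Δexcess reserves = Δreserves − Δrequired = +€191B − (+€6.2B) = +€184.8 billion.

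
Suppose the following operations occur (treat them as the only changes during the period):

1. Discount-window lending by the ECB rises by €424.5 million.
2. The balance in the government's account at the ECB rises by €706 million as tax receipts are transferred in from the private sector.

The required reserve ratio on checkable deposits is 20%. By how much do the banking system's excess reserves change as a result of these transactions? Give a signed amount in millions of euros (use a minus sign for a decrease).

Discount-window loan €424.5 million: reserves +€424.5M, deposits 0.
Government account inflow €706 million: reserves −€706M, deposits −€706M.
Totals: Δreserves = −€281.5M, Δdeposits = −€706M.
Δrequired reserves = 20% × −€706M = −€141.2M.
Δexcess reserves = Δreserves − Δrequired = −€281.5M − (−€141.2M) = -€140.3 million.

-€140.3 million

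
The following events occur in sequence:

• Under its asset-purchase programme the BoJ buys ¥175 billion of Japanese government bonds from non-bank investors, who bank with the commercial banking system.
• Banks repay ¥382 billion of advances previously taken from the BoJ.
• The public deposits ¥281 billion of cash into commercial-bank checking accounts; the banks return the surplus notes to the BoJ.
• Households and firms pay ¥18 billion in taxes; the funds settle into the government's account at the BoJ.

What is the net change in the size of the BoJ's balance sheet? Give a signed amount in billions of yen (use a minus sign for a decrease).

Asset purchase (from non-banks) ¥175 billion: a BoJ asset is acquired → +¥175B.
Discount-window repayment ¥382 billion: a BoJ asset is shed → −¥382B.
Currency deposit ¥281 billion: only the composition of liabilities changes → 0.
Government account inflow ¥18 billion: only the composition of liabilities changes → 0.
Net: 175 − 382 + 0 + 0 = -¥207 billion.

-¥207 billion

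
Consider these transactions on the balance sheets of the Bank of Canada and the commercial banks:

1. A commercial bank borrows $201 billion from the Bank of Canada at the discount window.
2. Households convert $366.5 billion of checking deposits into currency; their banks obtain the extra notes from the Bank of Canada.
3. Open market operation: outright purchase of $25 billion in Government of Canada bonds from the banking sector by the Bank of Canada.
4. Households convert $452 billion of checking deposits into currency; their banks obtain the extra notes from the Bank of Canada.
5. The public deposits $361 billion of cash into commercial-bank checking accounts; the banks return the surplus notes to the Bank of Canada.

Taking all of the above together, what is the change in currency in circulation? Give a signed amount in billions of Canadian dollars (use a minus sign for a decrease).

+$457.5 billion

Discount-window loan $201 billion: no currency enters or leaves circulation → 0.
Currency withdrawal $366.5 billion: notes leave the central bank → +$366.5B.
OMO purchase (from banks) $25 billion: no currency enters or leaves circulation → 0.
Currency withdrawal $452 billion: notes leave the central bank → +$452B.
Currency deposit $361 billion: notes return to the central bank → −$361B.
Net: 0 + 366.5 + 0 + 452 − 361 = +$457.5 billion.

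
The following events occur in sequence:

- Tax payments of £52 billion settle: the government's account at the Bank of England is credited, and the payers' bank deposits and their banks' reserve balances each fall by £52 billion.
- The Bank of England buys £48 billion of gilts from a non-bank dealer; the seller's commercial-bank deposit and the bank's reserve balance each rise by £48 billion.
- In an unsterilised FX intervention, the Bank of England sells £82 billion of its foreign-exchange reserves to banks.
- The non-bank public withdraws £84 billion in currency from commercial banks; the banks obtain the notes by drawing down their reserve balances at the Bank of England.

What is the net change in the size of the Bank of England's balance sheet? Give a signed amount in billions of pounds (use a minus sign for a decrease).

Bank of England balance sheet:
  Assets:      Securities +£48B, Foreign assets −£82B
  Liabilities: Bank reserves −£170B, Currency in circulation +£84B, Government deposits +£52B
Commercial banking system:
  Assets:      Reserves at CB −£170B, Foreign assets +£82B
  Liabilities: Checkable deposits −£88B
Change in total Bank of England assets = -£34 billion.

-£34 billion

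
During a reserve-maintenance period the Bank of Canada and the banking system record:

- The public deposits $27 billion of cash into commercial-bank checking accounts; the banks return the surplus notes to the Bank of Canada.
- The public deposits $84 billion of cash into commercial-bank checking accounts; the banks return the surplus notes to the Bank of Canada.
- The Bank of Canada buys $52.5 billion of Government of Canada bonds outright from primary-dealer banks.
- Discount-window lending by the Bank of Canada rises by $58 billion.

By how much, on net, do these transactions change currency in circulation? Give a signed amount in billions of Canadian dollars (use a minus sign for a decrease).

Bank of Canada balance sheet:
  Assets:      Securities +$52.5B, Loans to banks +$58B
  Liabilities: Bank reserves +$221.5B, Currency in circulation −$111B
So the change in currency in circulation is -$111 billion.

-$111 billion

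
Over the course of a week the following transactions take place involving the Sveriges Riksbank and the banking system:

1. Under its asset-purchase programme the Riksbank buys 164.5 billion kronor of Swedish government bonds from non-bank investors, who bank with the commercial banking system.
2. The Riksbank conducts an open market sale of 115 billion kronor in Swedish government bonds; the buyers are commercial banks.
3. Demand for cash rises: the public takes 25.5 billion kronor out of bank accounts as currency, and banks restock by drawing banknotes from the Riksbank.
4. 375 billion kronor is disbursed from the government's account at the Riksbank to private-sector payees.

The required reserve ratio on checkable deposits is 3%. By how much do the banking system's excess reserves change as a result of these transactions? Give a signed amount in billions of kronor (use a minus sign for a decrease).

+383.58 billion

Asset purchase (from non-banks) 164.5 billion kronor: reserves +164.5B, deposits +164.5B.
OMO sale (to banks) 115 billion kronor: reserves −115B, deposits 0.
Currency withdrawal 25.5 billion kronor: reserves −25.5B, deposits −25.5B.
Government spending 375 billion kronor: reserves +375B, deposits +375B.
Totals: Δreserves = +399B, Δdeposits = +514B.
Δrequired reserves = 3% × +514B = +15.42B.
Δexcess reserves = Δreserves − Δrequired = +399B − (+15.42B) = +383.58 billion.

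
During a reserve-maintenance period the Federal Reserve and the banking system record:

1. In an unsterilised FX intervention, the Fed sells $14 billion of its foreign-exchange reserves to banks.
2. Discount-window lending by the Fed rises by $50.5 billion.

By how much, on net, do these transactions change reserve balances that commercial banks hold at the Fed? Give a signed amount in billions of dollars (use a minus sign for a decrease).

+$36.5 billion

FX sale $14 billion: the buying banks pay out of their reserve balances → −$14B.
Discount-window loan $50.5 billion: the loan is credited to the bank's reserve account → +$50.5B.
Net: −14 + 50.5 = +$36.5 billion.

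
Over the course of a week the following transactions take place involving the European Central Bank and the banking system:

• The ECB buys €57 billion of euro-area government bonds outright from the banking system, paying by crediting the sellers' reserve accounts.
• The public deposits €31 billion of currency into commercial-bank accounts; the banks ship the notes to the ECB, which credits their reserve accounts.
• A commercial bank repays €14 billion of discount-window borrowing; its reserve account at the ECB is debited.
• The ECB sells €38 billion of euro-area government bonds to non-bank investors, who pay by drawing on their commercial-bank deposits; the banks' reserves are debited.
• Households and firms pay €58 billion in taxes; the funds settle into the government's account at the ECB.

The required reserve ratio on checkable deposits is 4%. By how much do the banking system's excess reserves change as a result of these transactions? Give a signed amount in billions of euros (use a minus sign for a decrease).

-€19.4 billion

OMO purchase (from banks) €57 billion: reserves +€57B, deposits 0.
Currency deposit €31 billion: reserves +€31B, deposits +€31B.
Discount-window repayment €14 billion: reserves −€14B, deposits 0.
Asset sale (to non-banks) €38 billion: reserves −€38B, deposits −€38B.
Government account inflow €58 billion: reserves −€58B, deposits −€58B.
Totals: Δreserves = −€22B, Δdeposits = −€65B.
Δrequired reserves = 4% × −€65B = −€2.6B.
Δexcess reserves = Δreserves − Δrequired = −€22B − (−€2.6B) = -€19.4 billion.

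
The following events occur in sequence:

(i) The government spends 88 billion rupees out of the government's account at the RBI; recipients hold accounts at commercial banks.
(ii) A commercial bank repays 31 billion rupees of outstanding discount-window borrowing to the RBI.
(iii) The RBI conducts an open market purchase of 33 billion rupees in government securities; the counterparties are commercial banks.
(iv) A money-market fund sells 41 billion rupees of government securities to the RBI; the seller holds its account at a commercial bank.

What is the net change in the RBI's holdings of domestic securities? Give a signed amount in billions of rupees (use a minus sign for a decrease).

Government spending 88 billion rupees: the RBI's securities portfolio is untouched → 0.
Discount-window repayment 31 billion rupees: the RBI's securities portfolio is untouched → 0.
OMO purchase (from banks) 33 billion rupees: securities added to the RBI's portfolio → +33B.
Asset purchase (from non-banks) 41 billion rupees: securities added to the RBI's portfolio → +41B.
Net: 0 + 0 + 33 + 41 = +74 billion.

+74 billion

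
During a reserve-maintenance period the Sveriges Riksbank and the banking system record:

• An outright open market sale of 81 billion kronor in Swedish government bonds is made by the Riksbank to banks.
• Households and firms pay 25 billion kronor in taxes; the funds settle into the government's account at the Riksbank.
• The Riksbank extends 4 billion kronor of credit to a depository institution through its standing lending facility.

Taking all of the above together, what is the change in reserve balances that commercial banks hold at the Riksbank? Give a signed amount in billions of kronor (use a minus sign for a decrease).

-102 billion

OMO sale (to banks) 81 billion kronor: the buying banks pay out of their reserve balances → −81B.
Government account inflow 25 billion kronor: funds move from bank reserves into the government account → −25B.
Discount-window loan 4 billion kronor: the loan is credited to the bank's reserve account → +4B.
Net: −81 − 25 + 4 = -102 billion.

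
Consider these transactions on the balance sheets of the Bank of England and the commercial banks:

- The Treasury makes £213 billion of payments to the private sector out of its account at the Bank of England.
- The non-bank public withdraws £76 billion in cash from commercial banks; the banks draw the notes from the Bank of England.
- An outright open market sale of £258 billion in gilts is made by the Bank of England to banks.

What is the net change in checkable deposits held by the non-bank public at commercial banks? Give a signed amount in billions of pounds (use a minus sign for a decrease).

+£137 billion

Government spending £213 billion: non-bank counterparties' bank balances rise → +£213B.
Currency withdrawal £76 billion: non-bank counterparties' bank balances fall → −£76B.
OMO sale (to banks) £258 billion: the counterparty is a bank, so public deposits are unchanged → 0.
Net: 213 − 76 + 0 = +£137 billion.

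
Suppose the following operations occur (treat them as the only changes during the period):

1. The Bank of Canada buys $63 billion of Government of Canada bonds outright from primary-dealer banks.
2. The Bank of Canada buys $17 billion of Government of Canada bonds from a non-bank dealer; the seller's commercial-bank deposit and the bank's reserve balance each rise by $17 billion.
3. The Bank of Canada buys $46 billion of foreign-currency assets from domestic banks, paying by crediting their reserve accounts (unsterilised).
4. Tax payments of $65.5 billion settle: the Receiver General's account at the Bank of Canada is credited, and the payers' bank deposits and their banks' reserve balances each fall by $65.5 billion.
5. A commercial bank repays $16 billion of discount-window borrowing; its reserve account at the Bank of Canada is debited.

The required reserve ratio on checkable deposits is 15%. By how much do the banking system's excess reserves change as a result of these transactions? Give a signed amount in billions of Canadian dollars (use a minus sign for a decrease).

+$51.775 billion

OMO purchase (from banks) $63 billion: reserves +$63B, deposits 0.
Asset purchase (from non-banks) $17 billion: reserves +$17B, deposits +$17B.
FX purchase $46 billion: reserves +$46B, deposits 0.
Government account inflow $65.5 billion: reserves −$65.5B, deposits −$65.5B.
Discount-window repayment $16 billion: reserves −$16B, deposits 0.
Totals: Δreserves = +$44.5B, Δdeposits = −$48.5B.
Δrequired reserves = 15% × −$48.5B = −$7.275B.
Δexcess reserves = Δreserves − Δrequired = +$44.5B − (−$7.275B) = +$51.775 billion.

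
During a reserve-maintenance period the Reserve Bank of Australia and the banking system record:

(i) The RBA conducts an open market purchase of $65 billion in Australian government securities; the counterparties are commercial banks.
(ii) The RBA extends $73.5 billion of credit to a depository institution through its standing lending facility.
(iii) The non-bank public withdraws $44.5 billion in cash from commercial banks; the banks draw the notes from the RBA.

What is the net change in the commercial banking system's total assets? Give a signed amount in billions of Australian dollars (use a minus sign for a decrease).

OMO purchase (from banks) $65 billion: just an asset swap on bank balance sheets → 0.
Discount-window loan $73.5 billion: bank balance sheets expand → +$73.5B.
Currency withdrawal $44.5 billion: bank balance sheets shrink → −$44.5B.
Net: 0 + 73.5 − 44.5 = +$29 billion.

+$29 billion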